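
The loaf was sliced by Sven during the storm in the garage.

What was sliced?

the loaf

'the loaf' marks the patient of the slicing event.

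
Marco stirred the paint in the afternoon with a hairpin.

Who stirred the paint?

Marco

'Marco' marks the agent of the stirring event.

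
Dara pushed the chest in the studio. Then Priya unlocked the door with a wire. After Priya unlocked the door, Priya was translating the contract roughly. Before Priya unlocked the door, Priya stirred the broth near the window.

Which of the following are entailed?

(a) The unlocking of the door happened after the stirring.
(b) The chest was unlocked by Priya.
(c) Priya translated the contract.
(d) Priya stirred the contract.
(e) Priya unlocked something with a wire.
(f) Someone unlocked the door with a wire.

(a) Entailed — the narrative places the stirring before the unlocking.
(b) Not entailed — Priya unlocked the door, not the chest; the chest belongs to the pushing event.
(c) Not entailed — 'was translating' is progressive on an accomplishment; it does not entail the completed 'translated'.
(d) Not entailed — Priya stirred the broth, not the contract; the contract belongs to the translating event.
(e) Entailed — this follows by dropping conjuncts from the unlocking event's description.
(f) Entailed — generalizing the agent leaves a sub-description the original still satisfies.

(a), (e), (f)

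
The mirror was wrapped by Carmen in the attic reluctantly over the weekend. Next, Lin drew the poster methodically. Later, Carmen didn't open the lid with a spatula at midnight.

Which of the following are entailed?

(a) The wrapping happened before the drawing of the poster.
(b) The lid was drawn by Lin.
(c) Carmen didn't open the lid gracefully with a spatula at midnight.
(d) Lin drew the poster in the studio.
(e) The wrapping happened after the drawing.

(a), (c)

(a) Entailed — the narrative places the wrapping before the drawing.
(b) Not entailed — Lin drew the poster, not the lid; the lid belongs to the opening event.
(c) Entailed — under negation, adding a further restriction is entailed: if no such opening event occurred, none occurred gracefully either.
(d) Not entailed — 'in the studio' adds information not in the original event.
(e) Not entailed — the narrative places the wrapping before the drawing, not after.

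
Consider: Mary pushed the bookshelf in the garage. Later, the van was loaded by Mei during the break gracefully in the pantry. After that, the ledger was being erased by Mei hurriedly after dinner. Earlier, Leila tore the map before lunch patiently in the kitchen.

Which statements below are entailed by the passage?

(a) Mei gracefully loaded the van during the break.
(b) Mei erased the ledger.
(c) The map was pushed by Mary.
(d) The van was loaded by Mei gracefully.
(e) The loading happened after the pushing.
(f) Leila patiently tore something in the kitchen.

(a) Entailed — this follows by dropping conjuncts from the loading event's description.
(b) Not entailed — 'was erasing' is progressive on an accomplishment; it does not entail the completed 'erased'.
(c) Not entailed — Mary pushed the bookshelf, not the map; the map belongs to the tearing event.
(d) Entailed — the original entails any weakening of itself; this just drops 'during the break', 'in the pantry'.
(e) Entailed — the narrative places the pushing before the loading.
(f) Entailed — dropping 'before lunch' and generalizing the patient leaves a sub-description the original still satisfies.

(a), (d), (e), (f)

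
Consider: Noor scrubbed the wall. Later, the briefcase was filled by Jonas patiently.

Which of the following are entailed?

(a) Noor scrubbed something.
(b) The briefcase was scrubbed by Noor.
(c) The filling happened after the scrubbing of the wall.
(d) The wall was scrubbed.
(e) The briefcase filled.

(a) Entailed — this follows by dropping conjuncts from the scrubbing event's description.
(b) Not entailed — Noor scrubbed the wall, not the briefcase; the briefcase belongs to the filling event.
(c) Entailed — the narrative places the scrubbing before the filling.
(d) Entailed — generalizing the agent leaves a sub-description the original still satisfies.
(e) Entailed — 'Jonas filled the briefcase' is causative; it entails the inchoative 'the briefcase filled'.

(a), (c), (d), (e)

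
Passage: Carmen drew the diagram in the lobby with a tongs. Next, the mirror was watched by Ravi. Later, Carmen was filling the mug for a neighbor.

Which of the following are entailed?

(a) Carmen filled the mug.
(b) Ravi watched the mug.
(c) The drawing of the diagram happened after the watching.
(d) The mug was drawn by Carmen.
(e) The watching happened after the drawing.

(e)

(a) Not entailed — 'was filling' is progressive on an accomplishment; it does not entail the completed 'filled'.
(b) Not entailed — Ravi watched the mirror, not the mug; the mug belongs to the filling event.
(c) Not entailed — the narrative places the drawing before the watching, not after.
(d) Not entailed — Carmen drew the diagram, not the mug; the mug belongs to the filling event.
(e) Entailed — the narrative places the drawing before the watching.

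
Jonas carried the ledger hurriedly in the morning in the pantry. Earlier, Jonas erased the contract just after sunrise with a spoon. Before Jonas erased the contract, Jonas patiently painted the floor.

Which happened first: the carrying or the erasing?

the erasing

The connectives place the erasing before the carrying.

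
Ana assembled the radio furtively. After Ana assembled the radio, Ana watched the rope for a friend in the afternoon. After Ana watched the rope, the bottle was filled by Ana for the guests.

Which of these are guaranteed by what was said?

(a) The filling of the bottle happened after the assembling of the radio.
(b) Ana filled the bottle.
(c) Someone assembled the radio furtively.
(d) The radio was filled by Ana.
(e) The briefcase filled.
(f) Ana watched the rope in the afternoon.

(a), (b), (c), (f)

(a) Entailed — the narrative places the assembling before the filling.
(b) Entailed — the original entails any weakening of itself; this just drops 'for the guests'.
(c) Entailed — generalizing the agent leaves a sub-description the original still satisfies.
(d) Not entailed — Ana filled the bottle, not the radio; the radio belongs to the assembling event.
(e) Not entailed — the bottle is what filled, not the briefcase.
(f) Entailed — dropping 'for a friend' leaves a sub-description the original still satisfies.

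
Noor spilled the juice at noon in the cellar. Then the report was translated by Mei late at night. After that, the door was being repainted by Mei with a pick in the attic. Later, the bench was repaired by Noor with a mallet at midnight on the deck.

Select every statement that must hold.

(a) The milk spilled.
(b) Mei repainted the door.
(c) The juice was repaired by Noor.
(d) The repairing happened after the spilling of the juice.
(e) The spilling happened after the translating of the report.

(d)

(a) Not entailed — the juice is what spilled, not the milk.
(b) Not entailed — 'was repainting' is progressive on an accomplishment; it does not entail the completed 'repainted'.
(c) Not entailed — Noor repaired the bench, not the juice; the juice belongs to the spilling event.
(d) Entailed — the narrative places the spilling before the repairing.
(e) Not entailed — the narrative places the spilling before the translating, not after.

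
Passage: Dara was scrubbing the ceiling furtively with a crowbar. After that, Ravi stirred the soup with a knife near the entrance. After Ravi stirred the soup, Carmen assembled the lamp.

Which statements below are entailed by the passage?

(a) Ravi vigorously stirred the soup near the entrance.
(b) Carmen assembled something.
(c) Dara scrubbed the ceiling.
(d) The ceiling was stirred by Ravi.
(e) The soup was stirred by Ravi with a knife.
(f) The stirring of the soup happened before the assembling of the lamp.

(b), (c), (e), (f)

(a) Not entailed — 'vigorously' adds information not in the original event.
(b) Entailed — this follows by dropping conjuncts from the assembling event's description.
(c) Entailed — 'scrub' is an activity; 'was scrubbing' entails that some scrubbing happened, so 'scrubbed' holds.
(d) Not entailed — Ravi stirred the soup, not the ceiling; the ceiling belongs to the scrubbing event.
(e) Entailed — the original entails any weakening of itself; this just drops 'near the entrance'.
(f) Entailed — the narrative places the stirring before the assembling.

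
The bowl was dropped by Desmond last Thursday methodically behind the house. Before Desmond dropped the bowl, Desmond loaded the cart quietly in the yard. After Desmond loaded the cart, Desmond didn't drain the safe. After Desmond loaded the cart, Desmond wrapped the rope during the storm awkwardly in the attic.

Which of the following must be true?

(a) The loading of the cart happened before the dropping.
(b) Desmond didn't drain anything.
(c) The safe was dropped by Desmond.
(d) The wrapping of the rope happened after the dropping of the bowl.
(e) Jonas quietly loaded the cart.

(a)

(a) Entailed — the narrative places the loading before the dropping.
(b) Not entailed — the original only denies this specific event; Desmond may have drained something else.
(c) Not entailed — Desmond dropped the bowl, not the safe; the safe belongs to the draining event.
(d) Not entailed — the narrative doesn't order the dropping relative to the wrapping.
(e) Not entailed — the passage has Desmond loading the cart, not Jonas.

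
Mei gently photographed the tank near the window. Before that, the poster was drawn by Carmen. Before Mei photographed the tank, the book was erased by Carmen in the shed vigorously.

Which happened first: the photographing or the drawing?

the drawing

The connectives place the drawing before the photographing.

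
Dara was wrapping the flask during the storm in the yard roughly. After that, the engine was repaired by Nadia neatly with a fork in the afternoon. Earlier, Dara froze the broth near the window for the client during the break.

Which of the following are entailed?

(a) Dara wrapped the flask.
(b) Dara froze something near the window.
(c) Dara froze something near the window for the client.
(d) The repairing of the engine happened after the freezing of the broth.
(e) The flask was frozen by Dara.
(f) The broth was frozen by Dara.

(a) Not entailed — 'was wrapping' is progressive on an accomplishment; it does not entail the completed 'wrapped'.
(b) Entailed — every conjunct here is already in the original freezing event.
(c) Entailed — this follows by dropping conjuncts from the freezing event's description.
(d) Entailed — the narrative places the freezing before the repairing.
(e) Not entailed — Dara froze the broth, not the flask; the flask belongs to the wrapping event.
(f) Entailed — the original entails any weakening of itself; this just drops 'during the break', 'for the client', 'near the window'.

(b), (c), (d), (f)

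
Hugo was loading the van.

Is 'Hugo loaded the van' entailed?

'was loading' is progressive; for an accomplishment like 'load the van', it doesn't entail completion.

no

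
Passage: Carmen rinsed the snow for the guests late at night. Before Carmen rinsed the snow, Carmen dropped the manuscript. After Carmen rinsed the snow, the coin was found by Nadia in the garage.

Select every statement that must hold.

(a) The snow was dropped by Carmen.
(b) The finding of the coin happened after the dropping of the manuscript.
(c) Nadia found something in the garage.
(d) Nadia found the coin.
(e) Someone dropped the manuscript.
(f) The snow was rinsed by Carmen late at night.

(b), (c), (d), (e), (f)

(a) Not entailed — Carmen dropped the manuscript, not the snow; the snow belongs to the rinsing event.
(b) Entailed — the narrative places the dropping before the finding.
(c) Entailed — the original entails any weakening of itself; this just generalizes the patient.
(d) Entailed — every conjunct here is already in the original finding event.
(e) Entailed — the original entails any weakening of itself; this just generalizes the agent.
(f) Entailed — every conjunct here is already in the original rinsing event.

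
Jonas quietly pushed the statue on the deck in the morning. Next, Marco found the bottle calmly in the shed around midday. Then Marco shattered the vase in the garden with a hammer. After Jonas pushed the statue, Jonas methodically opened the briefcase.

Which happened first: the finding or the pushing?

the pushing

The connectives place the pushing before the finding.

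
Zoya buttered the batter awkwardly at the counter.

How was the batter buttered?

awkwardly

'awkwardly' marks the manner of the buttering event.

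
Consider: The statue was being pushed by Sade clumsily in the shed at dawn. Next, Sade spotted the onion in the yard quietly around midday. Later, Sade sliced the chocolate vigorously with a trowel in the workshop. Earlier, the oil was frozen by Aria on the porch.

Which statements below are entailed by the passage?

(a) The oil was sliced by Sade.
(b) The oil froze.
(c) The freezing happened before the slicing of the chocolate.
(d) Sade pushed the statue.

(b), (c), (d)

(a) Not entailed — Sade sliced the chocolate, not the oil; the oil belongs to the freezing event.
(b) Entailed — 'Aria froze the oil' is causative; it entails the inchoative 'the oil froze'.
(c) Entailed — the narrative places the freezing before the slicing.
(d) Entailed — 'push' is an activity; 'was pushing' entails that some pushing happened, so 'pushed' holds.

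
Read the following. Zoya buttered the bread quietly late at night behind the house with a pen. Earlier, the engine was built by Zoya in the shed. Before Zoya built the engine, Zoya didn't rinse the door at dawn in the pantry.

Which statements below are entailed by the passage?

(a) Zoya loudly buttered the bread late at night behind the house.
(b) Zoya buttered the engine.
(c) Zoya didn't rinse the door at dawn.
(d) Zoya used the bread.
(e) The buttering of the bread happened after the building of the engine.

(a) Not entailed — 'loudly' adds a manner not in (and inconsistent with) the original.
(b) Not entailed — Zoya buttered the bread, not the engine; the engine belongs to the building event.
(c) Not entailed — dropping 'in the pantry' under negation is not valid — the original leaves open that Zoya rinsed the door some other way.
(d) Not entailed — the bread is the patient, not an instrument — Zoya used a pen.
(e) Entailed — the narrative places the building before the buttering.

(e)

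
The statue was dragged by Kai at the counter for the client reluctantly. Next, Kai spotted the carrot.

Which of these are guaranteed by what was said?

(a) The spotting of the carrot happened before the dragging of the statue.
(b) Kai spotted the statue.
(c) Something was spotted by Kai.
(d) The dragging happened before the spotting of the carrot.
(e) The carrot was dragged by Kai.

(c), (d)

(a) Not entailed — the narrative places the dragging before the spotting, not after.
(b) Not entailed — Kai spotted the carrot, not the statue; the statue belongs to the dragging event.
(c) Entailed — this follows by dropping conjuncts from the spotting event's description.
(d) Entailed — the narrative places the dragging before the spotting.
(e) Not entailed — Kai dragged the statue, not the carrot; the carrot belongs to the spotting event.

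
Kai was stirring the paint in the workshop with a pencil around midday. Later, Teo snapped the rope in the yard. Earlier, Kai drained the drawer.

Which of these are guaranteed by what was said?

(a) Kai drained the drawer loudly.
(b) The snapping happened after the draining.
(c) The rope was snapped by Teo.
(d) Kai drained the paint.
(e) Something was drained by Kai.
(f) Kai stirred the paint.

(a) Not entailed — 'loudly' adds information not in the original event.
(b) Entailed — the narrative places the draining before the snapping.
(c) Entailed — the original entails any weakening of itself; this just drops 'in the yard'.
(d) Not entailed — Kai drained the drawer, not the paint; the paint belongs to the stirring event.
(e) Entailed — generalizing the patient leaves a sub-description the original still satisfies.
(f) Entailed — 'stir' is an activity; 'was stirring' entails that some stirring happened, so 'stirred' holds.

(b), (c), (e), (f)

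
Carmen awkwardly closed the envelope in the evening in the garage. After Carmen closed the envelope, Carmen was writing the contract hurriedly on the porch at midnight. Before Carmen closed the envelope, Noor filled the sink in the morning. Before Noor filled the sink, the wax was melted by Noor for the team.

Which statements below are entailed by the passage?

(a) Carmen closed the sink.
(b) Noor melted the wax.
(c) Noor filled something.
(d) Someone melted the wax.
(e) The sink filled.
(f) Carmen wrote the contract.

(a) Not entailed — Carmen closed the envelope, not the sink; the sink belongs to the filling event.
(b) Entailed — every conjunct here is already in the original melting event.
(c) Entailed — the original entails any weakening of itself; this just drops 'in the morning' and generalizes the patient.
(d) Entailed — this follows by dropping conjuncts from the melting event's description.
(e) Entailed — 'Noor filled the sink' is causative; it entails the inchoative 'the sink filled'.
(f) Not entailed — 'was writing' is progressive on an accomplishment; it does not entail the completed 'wrote'.

(b), (c), (d), (e)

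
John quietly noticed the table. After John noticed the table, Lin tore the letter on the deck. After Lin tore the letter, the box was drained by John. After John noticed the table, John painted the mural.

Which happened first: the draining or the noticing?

The connectives place the noticing before the draining.

the noticing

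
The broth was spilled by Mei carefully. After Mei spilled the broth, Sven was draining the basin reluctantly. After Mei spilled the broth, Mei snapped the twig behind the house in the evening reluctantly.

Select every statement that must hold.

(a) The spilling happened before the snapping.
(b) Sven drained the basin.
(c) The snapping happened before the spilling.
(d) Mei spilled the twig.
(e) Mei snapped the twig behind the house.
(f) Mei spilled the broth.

(a) Entailed — the narrative places the spilling before the snapping.
(b) Not entailed — 'was draining' is progressive on an accomplishment; it does not entail the completed 'drained'.
(c) Not entailed — the narrative places the spilling before the snapping, not after.
(d) Not entailed — Mei spilled the broth, not the twig; the twig belongs to the snapping event.
(e) Entailed — every conjunct here is already in the original snapping event.
(f) Entailed — this follows by dropping conjuncts from the spilling event's description.

(a), (e), (f)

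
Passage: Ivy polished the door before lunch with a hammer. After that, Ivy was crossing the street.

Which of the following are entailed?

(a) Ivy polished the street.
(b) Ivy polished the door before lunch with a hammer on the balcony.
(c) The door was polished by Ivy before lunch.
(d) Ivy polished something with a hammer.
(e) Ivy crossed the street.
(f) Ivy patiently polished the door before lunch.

(c), (d)

(a) Not entailed — Ivy polished the door, not the street; the street belongs to the crossing event.
(b) Not entailed — 'on the balcony' adds information not in the original event.
(c) Entailed — dropping 'with a hammer' leaves a sub-description the original still satisfies.
(d) Entailed — every conjunct here is already in the original polishing event.
(e) Not entailed — 'was crossing' is progressive on an accomplishment; it does not entail the completed 'crossed'.
(f) Not entailed — 'patiently' adds information not in the original event.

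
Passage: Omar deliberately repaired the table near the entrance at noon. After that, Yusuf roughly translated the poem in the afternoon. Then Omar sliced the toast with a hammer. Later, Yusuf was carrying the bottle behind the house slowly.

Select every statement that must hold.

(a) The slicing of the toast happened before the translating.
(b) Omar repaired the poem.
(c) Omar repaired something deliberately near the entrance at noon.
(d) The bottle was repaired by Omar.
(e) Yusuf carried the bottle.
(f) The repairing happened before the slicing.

(a) Not entailed — the narrative places the translating before the slicing, not after.
(b) Not entailed — Omar repaired the table, not the poem; the poem belongs to the translating event.
(c) Entailed — the original entails any weakening of itself; this just generalizes the patient.
(d) Not entailed — Omar repaired the table, not the bottle; the bottle belongs to the carrying event.
(e) Entailed — 'carry' is an activity; 'was carrying' entails that some carrying happened, so 'carried' holds.
(f) Entailed — the narrative places the repairing before the slicing.

(c), (e), (f)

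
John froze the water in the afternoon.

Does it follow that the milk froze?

Nothing is said about any milk; only the water is affected.

no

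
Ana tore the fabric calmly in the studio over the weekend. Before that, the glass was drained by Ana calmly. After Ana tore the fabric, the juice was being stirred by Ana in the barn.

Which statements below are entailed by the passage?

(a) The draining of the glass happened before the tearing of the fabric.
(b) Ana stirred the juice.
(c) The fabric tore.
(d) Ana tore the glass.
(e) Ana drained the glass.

(a), (b), (c), (e)

(a) Entailed — the narrative places the draining before the tearing.
(b) Entailed — 'stir' is an activity; 'was stirring' entails that some stirring happened, so 'stirred' holds.
(c) Entailed — 'Ana tore the fabric' is causative; it entails the inchoative 'the fabric tore'.
(d) Not entailed — Ana tore the fabric, not the glass; the glass belongs to the draining event.
(e) Entailed — this follows by dropping conjuncts from the draining event's description.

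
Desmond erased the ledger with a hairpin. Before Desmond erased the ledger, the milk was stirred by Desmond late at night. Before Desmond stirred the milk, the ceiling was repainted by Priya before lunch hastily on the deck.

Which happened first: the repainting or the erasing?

The connectives place the repainting before the erasing.

the repainting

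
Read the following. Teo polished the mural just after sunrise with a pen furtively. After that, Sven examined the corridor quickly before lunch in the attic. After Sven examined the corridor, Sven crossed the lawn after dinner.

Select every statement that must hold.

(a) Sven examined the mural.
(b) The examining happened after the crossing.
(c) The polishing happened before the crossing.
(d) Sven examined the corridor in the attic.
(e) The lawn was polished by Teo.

(c), (d)

(a) Not entailed — Sven examined the corridor, not the mural; the mural belongs to the polishing event.
(b) Not entailed — the narrative places the examining before the crossing, not after.
(c) Entailed — the narrative places the polishing before the crossing.
(d) Entailed — dropping 'before lunch', 'quickly' leaves a sub-description the original still satisfies.
(e) Not entailed — Teo polished the mural, not the lawn; the lawn belongs to the crossing event.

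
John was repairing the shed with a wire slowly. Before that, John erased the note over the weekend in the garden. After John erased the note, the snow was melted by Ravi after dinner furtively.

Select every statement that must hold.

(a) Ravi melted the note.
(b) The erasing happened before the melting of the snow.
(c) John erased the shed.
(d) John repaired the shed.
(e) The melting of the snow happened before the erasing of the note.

(a) Not entailed — Ravi melted the snow, not the note; the note belongs to the erasing event.
(b) Entailed — the narrative places the erasing before the melting.
(c) Not entailed — John erased the note, not the shed; the shed belongs to the repairing event.
(d) Not entailed — 'was repairing' is progressive on an accomplishment; it does not entail the completed 'repaired'.
(e) Not entailed — the narrative places the erasing before the melting, not after.

(b)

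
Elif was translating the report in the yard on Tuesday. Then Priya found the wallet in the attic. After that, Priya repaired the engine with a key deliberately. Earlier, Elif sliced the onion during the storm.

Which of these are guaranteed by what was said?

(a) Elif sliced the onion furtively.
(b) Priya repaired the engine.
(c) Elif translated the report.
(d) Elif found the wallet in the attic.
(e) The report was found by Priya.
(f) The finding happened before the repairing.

(a) Not entailed — 'furtively' adds information not in the original event.
(b) Entailed — dropping 'deliberately', 'with a key' leaves a sub-description the original still satisfies.
(c) Not entailed — 'was translating' is progressive on an accomplishment; it does not entail the completed 'translated'.
(d) Not entailed — the passage has Priya finding the wallet, not Elif.
(e) Not entailed — Priya found the wallet, not the report; the report belongs to the translating event.
(f) Entailed — the narrative places the finding before the repairing.

(b), (f)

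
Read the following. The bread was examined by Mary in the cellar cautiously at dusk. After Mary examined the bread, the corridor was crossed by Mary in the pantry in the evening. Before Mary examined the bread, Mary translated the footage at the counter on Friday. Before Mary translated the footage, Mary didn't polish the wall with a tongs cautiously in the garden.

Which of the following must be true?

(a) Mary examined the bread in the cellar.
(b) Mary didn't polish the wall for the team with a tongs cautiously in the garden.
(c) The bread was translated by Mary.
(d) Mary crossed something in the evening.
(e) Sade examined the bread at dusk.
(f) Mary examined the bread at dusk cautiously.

(a) Entailed — dropping 'cautiously', 'at dusk' leaves a sub-description the original still satisfies.
(b) Entailed — under negation, adding a further restriction is entailed: if no such polishing event occurred, none occurred for the team either.
(c) Not entailed — Mary translated the footage, not the bread; the bread belongs to the examining event.
(d) Entailed — this follows by dropping conjuncts from the crossing event's description.
(e) Not entailed — the passage has Mary examining the bread, not Sade.
(f) Entailed — the original entails any weakening of itself; this just drops 'in the cellar'.

(a), (b), (d), (f)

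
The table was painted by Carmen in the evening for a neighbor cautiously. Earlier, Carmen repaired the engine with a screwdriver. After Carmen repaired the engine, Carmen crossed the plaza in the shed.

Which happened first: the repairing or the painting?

the repairing

The connectives place the repairing before the painting.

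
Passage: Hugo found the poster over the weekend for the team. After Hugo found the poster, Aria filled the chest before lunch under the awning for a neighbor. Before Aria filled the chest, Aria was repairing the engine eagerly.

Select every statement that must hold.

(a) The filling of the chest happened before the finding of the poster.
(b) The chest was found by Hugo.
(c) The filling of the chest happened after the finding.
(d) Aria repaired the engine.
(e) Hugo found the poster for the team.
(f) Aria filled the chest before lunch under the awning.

(c), (e), (f)

(a) Not entailed — the narrative places the finding before the filling, not after.
(b) Not entailed — Hugo found the poster, not the chest; the chest belongs to the filling event.
(c) Entailed — the narrative places the finding before the filling.
(d) Not entailed — 'was repairing' is progressive on an accomplishment; it does not entail the completed 'repaired'.
(e) Entailed — this follows by dropping conjuncts from the finding event's description.
(f) Entailed — this follows by dropping conjuncts from the filling event's description.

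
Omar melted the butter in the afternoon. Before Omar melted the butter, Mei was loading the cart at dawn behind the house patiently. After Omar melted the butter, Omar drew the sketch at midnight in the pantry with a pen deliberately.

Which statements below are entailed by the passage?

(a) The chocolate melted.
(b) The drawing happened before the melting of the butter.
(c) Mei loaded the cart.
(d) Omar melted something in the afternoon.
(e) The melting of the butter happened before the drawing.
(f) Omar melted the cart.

(a) Not entailed — the butter is what melted, not the chocolate.
(b) Not entailed — the narrative places the melting before the drawing, not after.
(c) Not entailed — 'was loading' is progressive on an accomplishment; it does not entail the completed 'loaded'.
(d) Entailed — the original entails any weakening of itself; this just generalizes the patient.
(e) Entailed — the narrative places the melting before the drawing.
(f) Not entailed — Omar melted the butter, not the cart; the cart belongs to the loading event.

(d), (e)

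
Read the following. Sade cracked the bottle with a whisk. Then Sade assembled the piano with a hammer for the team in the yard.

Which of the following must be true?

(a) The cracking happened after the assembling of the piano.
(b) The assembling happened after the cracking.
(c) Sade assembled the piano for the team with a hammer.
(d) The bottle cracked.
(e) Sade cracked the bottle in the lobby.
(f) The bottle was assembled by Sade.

(a) Not entailed — the narrative places the cracking before the assembling, not after.
(b) Entailed — the narrative places the cracking before the assembling.
(c) Entailed — dropping 'in the yard' leaves a sub-description the original still satisfies.
(d) Entailed — 'Sade cracked the bottle' is causative; it entails the inchoative 'the bottle cracked'.
(e) Not entailed — 'in the lobby' adds information not in the original event.
(f) Not entailed — Sade assembled the piano, not the bottle; the bottle belongs to the cracking event.

(b), (c), (d)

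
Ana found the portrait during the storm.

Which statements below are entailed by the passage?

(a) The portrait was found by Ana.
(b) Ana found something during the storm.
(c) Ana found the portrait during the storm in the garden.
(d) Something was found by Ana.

(a) Entailed — the original entails any weakening of itself; this just drops 'during the storm'.
(b) Entailed — this follows by dropping conjuncts from the finding event's description.
(c) Not entailed — 'in the garden' adds information not in the original event.
(d) Entailed — every conjunct here is already in the original finding event.

(a), (b), (d)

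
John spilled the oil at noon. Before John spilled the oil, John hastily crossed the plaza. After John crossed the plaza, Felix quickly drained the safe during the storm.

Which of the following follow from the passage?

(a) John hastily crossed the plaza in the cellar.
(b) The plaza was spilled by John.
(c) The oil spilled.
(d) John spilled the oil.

(a) Not entailed — 'in the cellar' adds information not in the original event.
(b) Not entailed — John spilled the oil, not the plaza; the plaza belongs to the crossing event.
(c) Entailed — 'John spilled the oil' is causative; it entails the inchoative 'the oil spilled'.
(d) Entailed — dropping 'at noon' leaves a sub-description the original still satisfies.

(c), (d)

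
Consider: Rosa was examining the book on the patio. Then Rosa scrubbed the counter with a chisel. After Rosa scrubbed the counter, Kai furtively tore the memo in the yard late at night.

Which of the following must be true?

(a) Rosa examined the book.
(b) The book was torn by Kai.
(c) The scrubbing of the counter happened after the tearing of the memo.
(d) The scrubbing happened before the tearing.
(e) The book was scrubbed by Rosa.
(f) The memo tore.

(a), (d), (f)

(a) Entailed — 'examine' is an activity; 'was examining' entails that some examining happened, so 'examined' holds.
(b) Not entailed — Kai tore the memo, not the book; the book belongs to the examining event.
(c) Not entailed — the narrative places the scrubbing before the tearing, not after.
(d) Entailed — the narrative places the scrubbing before the tearing.
(e) Not entailed — Rosa scrubbed the counter, not the book; the book belongs to the examining event.
(f) Entailed — 'Kai tore the memo' is causative; it entails the inchoative 'the memo tore'.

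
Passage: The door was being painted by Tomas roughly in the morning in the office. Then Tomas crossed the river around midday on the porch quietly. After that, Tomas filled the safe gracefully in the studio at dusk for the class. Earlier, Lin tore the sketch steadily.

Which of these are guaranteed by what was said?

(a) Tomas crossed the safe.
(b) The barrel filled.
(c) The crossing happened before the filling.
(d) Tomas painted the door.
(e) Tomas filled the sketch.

(c)

(a) Not entailed — Tomas crossed the river, not the safe; the safe belongs to the filling event.
(b) Not entailed — the safe is what filled, not the barrel.
(c) Entailed — the narrative places the crossing before the filling.
(d) Not entailed — 'was painting' is progressive on an accomplishment; it does not entail the completed 'painted'.
(e) Not entailed — Tomas filled the safe, not the sketch; the sketch belongs to the tearing event.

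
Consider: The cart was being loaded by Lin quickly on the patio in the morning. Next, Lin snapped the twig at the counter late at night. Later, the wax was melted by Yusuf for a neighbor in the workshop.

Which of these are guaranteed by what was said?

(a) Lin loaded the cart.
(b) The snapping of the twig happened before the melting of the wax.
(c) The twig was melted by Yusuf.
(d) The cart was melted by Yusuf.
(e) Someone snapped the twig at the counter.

(a) Not entailed — 'was loading' is progressive on an accomplishment; it does not entail the completed 'loaded'.
(b) Entailed — the narrative places the snapping before the melting.
(c) Not entailed — Yusuf melted the wax, not the twig; the twig belongs to the snapping event.
(d) Not entailed — Yusuf melted the wax, not the cart; the cart belongs to the loading event.
(e) Entailed — dropping 'late at night' and generalizing the agent leaves a sub-description the original still satisfies.

(b), (e)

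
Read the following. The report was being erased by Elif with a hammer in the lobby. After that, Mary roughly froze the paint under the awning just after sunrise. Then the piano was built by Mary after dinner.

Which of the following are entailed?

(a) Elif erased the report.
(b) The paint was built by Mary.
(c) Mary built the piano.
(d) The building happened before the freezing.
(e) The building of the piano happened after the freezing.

(a) Not entailed — 'was erasing' is progressive on an accomplishment; it does not entail the completed 'erased'.
(b) Not entailed — Mary built the piano, not the paint; the paint belongs to the freezing event.
(c) Entailed — the original entails any weakening of itself; this just drops 'after dinner'.
(d) Not entailed — the narrative places the freezing before the building, not after.
(e) Entailed — the narrative places the freezing before the building.

(c), (e)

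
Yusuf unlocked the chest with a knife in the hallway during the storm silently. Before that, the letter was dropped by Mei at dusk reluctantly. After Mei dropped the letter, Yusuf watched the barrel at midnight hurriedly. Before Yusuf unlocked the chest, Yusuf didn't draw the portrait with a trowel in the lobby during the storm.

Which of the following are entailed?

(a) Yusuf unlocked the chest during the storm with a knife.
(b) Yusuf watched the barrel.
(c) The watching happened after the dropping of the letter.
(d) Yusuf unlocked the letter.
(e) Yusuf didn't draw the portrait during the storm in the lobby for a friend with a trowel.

(a) Entailed — dropping 'silently', 'in the hallway' leaves a sub-description the original still satisfies.
(b) Entailed — dropping 'at midnight', 'hurriedly' leaves a sub-description the original still satisfies.
(c) Entailed — the narrative places the dropping before the watching.
(d) Not entailed — Yusuf unlocked the chest, not the letter; the letter belongs to the dropping event.
(e) Entailed — under negation, adding a further restriction is entailed: if no such drawing event occurred, none occurred for a friend either.

(a), (b), (c), (e)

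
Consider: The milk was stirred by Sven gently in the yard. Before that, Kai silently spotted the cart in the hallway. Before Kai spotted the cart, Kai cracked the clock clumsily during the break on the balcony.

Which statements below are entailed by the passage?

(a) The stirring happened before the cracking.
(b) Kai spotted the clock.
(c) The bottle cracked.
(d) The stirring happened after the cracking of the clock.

(a) Not entailed — the narrative places the cracking before the stirring, not after.
(b) Not entailed — Kai spotted the cart, not the clock; the clock belongs to the cracking event.
(c) Not entailed — the clock is what cracked, not the bottle.
(d) Entailed — the narrative places the cracking before the stirring.

(d)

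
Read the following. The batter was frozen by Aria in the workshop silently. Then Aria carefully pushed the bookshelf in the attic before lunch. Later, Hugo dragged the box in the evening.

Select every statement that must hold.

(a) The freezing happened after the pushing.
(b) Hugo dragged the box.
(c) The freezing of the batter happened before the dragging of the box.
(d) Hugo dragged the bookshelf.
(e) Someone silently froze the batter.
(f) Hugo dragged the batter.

(b), (c), (e)

(a) Not entailed — the narrative places the freezing before the pushing, not after.
(b) Entailed — the original entails any weakening of itself; this just drops 'in the evening'.
(c) Entailed — the narrative places the freezing before the dragging.
(d) Not entailed — Hugo dragged the box, not the bookshelf; the bookshelf belongs to the pushing event.
(e) Entailed — this follows by dropping conjuncts from the freezing event's description.
(f) Not entailed — Hugo dragged the box, not the batter; the batter belongs to the freezing event.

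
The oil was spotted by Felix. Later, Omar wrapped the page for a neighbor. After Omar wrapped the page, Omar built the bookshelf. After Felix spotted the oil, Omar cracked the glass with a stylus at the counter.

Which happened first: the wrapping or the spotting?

The connectives place the spotting before the wrapping.

the spotting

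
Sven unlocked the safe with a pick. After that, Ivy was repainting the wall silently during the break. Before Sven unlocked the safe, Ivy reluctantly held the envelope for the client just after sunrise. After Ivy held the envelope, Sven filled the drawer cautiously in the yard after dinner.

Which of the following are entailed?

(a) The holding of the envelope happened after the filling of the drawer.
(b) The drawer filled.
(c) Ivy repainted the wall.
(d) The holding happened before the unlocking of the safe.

(b), (d)

(a) Not entailed — the narrative places the holding before the filling, not after.
(b) Entailed — 'Sven filled the drawer' is causative; it entails the inchoative 'the drawer filled'.
(c) Not entailed — 'was repainting' is progressive on an accomplishment; it does not entail the completed 'repainted'.
(d) Entailed — the narrative places the holding before the unlocking.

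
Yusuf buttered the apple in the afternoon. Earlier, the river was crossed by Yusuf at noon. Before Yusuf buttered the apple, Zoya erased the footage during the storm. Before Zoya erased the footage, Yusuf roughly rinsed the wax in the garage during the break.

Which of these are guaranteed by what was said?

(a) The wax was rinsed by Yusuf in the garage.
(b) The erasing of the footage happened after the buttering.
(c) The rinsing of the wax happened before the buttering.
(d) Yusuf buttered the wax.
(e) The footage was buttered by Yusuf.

(a), (c)

(a) Entailed — this follows by dropping conjuncts from the rinsing event's description.
(b) Not entailed — the narrative places the erasing before the buttering, not after.
(c) Entailed — the narrative places the rinsing before the buttering.
(d) Not entailed — Yusuf buttered the apple, not the wax; the wax belongs to the rinsing event.
(e) Not entailed — Yusuf buttered the apple, not the footage; the footage belongs to the erasing event.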